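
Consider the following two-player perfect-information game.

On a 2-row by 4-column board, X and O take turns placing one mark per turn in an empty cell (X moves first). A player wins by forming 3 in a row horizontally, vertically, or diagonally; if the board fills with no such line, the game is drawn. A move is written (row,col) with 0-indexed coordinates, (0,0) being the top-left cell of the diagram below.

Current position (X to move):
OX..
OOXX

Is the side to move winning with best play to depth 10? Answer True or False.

X winning at [OX../OOXX]: False

ply 1, X at OX../OOXX | (0,2)=+0→OXX./OOXX*; (0,3)=+0→OX.X/OOXX
ply 2, O at OXX./OOXX | (0,3)=+0→OXXO/OOXX*
ply 3: OXXO/OOXX is terminal +0 (X); from OX../OOXX depth 10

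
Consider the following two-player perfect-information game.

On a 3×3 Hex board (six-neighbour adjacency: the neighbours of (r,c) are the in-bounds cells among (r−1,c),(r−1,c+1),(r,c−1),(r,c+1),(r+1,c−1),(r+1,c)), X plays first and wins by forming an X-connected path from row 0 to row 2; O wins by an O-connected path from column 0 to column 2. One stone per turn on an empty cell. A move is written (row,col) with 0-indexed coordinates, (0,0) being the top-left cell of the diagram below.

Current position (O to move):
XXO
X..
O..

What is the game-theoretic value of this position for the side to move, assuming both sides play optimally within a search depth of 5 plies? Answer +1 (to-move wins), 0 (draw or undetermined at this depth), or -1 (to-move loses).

ply 1, O at XXO/X../O.. | (1,1)=+1→XXO/XO./O..*; (1,2)=+1→XXO/X.O/O..; (2,1)=+1→XXO/X../OO.; (2,2)=+1→XXO/X../O.O
ply 2: XXO/XO./O.. is terminal -1 (X); from XXO/X../O.. depth 5

value(XXO/X../O.., O) = +1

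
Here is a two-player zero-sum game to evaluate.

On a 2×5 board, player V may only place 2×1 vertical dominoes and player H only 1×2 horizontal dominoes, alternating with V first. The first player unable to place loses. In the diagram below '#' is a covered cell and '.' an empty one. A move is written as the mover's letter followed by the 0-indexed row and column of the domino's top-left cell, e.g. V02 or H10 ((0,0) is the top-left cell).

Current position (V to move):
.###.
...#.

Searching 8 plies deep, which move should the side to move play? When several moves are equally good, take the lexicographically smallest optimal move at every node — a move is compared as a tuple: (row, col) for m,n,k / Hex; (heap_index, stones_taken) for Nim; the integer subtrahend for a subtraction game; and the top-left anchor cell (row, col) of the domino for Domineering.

ply 1, V at .###./...#. | V00=+1→####./#..#.*; V04=-1→.####/...##
ply 2, H at ####./#..#. | H11=-1→####./####.*
ply 3, V at ####./####. | V04=+1→#####/#####*
ply 4: #####/##### is terminal -1 (H); from .###./...#. depth 8

V's best at [.###./...#.]: V00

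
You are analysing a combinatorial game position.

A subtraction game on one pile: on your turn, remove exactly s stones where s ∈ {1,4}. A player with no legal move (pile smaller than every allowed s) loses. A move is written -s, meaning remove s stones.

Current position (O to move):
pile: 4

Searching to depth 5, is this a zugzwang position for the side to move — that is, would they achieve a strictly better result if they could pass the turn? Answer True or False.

ply 1, O at 4 | -1=-1→3; -4=+1→0*
ply 2: 0 is terminal -1 (X); from 4 depth 5
pass branch (X moves first from the same position):
  | ply 1, X at 4 | -1=-1→3; -4=+1→0*
  | ply 2: 0 is terminal -1 (O); from 4 depth 5
O moving scores +1; O passing scores -1

zugzwang(4, O) = False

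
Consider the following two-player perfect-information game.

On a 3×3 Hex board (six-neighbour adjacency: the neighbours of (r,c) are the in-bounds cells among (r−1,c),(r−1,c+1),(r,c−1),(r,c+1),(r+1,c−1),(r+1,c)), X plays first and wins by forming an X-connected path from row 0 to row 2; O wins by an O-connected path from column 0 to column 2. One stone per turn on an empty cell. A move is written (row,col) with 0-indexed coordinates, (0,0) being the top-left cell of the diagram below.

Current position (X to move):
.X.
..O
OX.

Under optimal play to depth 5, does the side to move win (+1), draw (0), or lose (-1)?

[.X./..O/OX.] X move#1: (0,0):-1/XX./..O/OX., (0,2):-1/.XX/..O/OX., (1,0):-1/.X./X.O/OX., (1,1):+1/.X./.XO/OX.*, (2,2):-1/.X./..O/OXX
[.X./.XO/OX.] end (terminal -1, O#2); searched .X./..O/OX. to 5

value(.X./..O/OX., X) = +1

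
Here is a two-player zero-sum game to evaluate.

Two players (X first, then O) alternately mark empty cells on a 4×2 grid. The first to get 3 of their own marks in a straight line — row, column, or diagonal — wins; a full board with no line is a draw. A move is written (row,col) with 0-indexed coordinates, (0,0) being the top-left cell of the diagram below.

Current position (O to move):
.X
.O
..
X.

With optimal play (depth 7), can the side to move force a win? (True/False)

[.X/.O/../X.] O move#1: (0,0):+0/OX/.O/../X.*, (1,0):+0/.X/OO/../X., (2,0):+0/.X/.O/O./X., (2,1):+0/.X/.O/.O/X., (3,1):+0/.X/.O/../XO
[OX/.O/../X.] X move#2: (1,0):+0/OX/XO/../X.*, (2,0):+0/OX/.O/X./X., (2,1):+0/OX/.O/.X/X., (3,1):+0/OX/.O/../XX
[OX/XO/../X.] O move#3: (2,0):+0/OX/XO/O./X.*, (2,1):-1/OX/XO/.O/X., (3,1):-1/OX/XO/../XO
[OX/XO/O./X.] X move#4: (2,1):+0/OX/XO/OX/X.*, (3,1):+0/OX/XO/O./XX
[OX/XO/OX/X.] O move#5: (3,1):+0/OX/XO/OX/XO*
[OX/XO/OX/XO] end (terminal +0, X#6); searched .X/.O/../X. to 7

O winning at [.X/.O/../X.]: False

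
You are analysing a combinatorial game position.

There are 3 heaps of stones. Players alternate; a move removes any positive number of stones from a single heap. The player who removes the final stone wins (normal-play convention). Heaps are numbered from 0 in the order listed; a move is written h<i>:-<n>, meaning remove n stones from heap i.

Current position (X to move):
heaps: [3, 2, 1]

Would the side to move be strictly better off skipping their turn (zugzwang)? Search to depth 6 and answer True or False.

zugzwang((3,2,1), X) = True

ply 1, X at (3,2,1) | h0:-1=-1→(2,2,1)*; h0:-2=-1→(1,2,1); h0:-3=-1→(0,2,1); h1:-1=-1→(3,1,1); h1:-2=-1→(3,0,1); h2:-1=-1→(3,2,0)
ply 2, O at (2,2,1) | h0:-1=-1→(1,2,1); h0:-2=-1→(0,2,1); h1:-1=-1→(2,1,1); h1:-2=-1→(2,0,1); h2:-1=+1→(2,2,0)*
ply 3, X at (2,2,0) | h0:-1=-1→(1,2,0)*; h0:-2=-1→(0,2,0); h1:-1=-1→(2,1,0); h1:-2=-1→(2,0,0)
ply 4, O at (1,2,0) | h0:-1=-1→(0,2,0); h1:-1=+1→(1,1,0)*; h1:-2=-1→(1,0,0)
ply 5, X at (1,1,0) | h0:-1=-1→(0,1,0)*; h1:-1=-1→(1,0,0)
ply 6, O at (0,1,0) | h1:-1=+1→(0,0,0)*
ply 7: (0,0,0) is terminal -1 (X); from (3,2,1) depth 6
suppose X passes — search the same position with O to move:
pass> ply 1, O at (3,2,1) | h0:-1=-1→(2,2,1)*; h0:-2=-1→(1,2,1); h0:-3=-1→(0,2,1); h1:-1=-1→(3,1,1); h1:-2=-1→(3,0,1); h2:-1=-1→(3,2,0)
pass> ply 2, X at (2,2,1) | h0:-1=-1→(1,2,1); h0:-2=-1→(0,2,1); h1:-1=-1→(2,1,1); h1:-2=-1→(2,0,1); h2:-1=+1→(2,2,0)*
pass> ply 3, O at (2,2,0) | h0:-1=-1→(1,2,0)*; h0:-2=-1→(0,2,0); h1:-1=-1→(2,1,0); h1:-2=-1→(2,0,0)
pass> ply 4, X at (1,2,0) | h0:-1=-1→(0,2,0); h1:-1=+1→(1,1,0)*; h1:-2=-1→(1,0,0)
pass> ply 5, O at (1,1,0) | h0:-1=-1→(0,1,0)*; h1:-1=-1→(1,0,0)
pass> ply 6, X at (0,1,0) | h1:-1=+1→(0,0,0)*
pass> ply 7: (0,0,0) is terminal -1 (O); from (3,2,1) depth 6
for X: play -1, pass +1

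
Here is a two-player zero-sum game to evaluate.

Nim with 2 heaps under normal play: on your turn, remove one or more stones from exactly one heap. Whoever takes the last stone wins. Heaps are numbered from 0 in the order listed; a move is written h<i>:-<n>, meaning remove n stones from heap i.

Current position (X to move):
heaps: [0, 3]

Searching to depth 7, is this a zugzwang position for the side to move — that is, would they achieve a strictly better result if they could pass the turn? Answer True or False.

zugzwang((0,3), X) = False

p1 X@[(0,3)]: h1:-1[(0,2)]-1 h1:-2[(0,1)]-1 h1:-3[(0,0)]+1*
p2 O@[(0,0)] terminal -1; root [(0,3)] d7
suppose X passes — search the same position with O to move:
pass> p1 O@[(0,3)]: h1:-1[(0,2)]-1 h1:-2[(0,1)]-1 h1:-3[(0,0)]+1*
pass> p2 X@[(0,0)] terminal -1; root [(0,3)] d7
for X: play +1, pass -1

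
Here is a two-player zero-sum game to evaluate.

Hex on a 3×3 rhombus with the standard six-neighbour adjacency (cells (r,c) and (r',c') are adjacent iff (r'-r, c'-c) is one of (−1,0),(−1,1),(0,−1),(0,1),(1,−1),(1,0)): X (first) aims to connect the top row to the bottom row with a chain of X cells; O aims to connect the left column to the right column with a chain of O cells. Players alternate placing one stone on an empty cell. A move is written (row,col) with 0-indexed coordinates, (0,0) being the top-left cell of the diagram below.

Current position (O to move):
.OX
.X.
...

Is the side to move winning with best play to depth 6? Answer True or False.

O winning at [.OX/.X./...]: False

p1 O@[.OX/.X./...]: (0,0)[OOX/.X./...]-1* (1,0)[.OX/OX./...]-1 (1,2)[.OX/.XO/...]-1 (2,0)[.OX/.X./O..]-1 (2,1)[.OX/.X./.O.]-1 (2,2)[.OX/.X./..O]-1
p2 X@[OOX/.X./...]: (1,0)[OOX/XX./...]+1* (1,2)[OOX/.XX/...]+1 (2,0)[OOX/.X./X..]+1 (2,1)[OOX/.X./.X.]+1 (2,2)[OOX/.X./..X]+1
p3 O@[OOX/XX./...]: (1,2)[OOX/XXO/...]-1* (2,0)[OOX/XX./O..]-1 (2,1)[OOX/XX./.O.]-1 (2,2)[OOX/XX./..O]-1
p4 X@[OOX/XXO/...]: (2,0)[OOX/XXO/X..]+1* (2,1)[OOX/XXO/.X.]+1 (2,2)[OOX/XXO/..X]+1
p5 O@[OOX/XXO/X..] terminal -1; root [.OX/.X./...] d6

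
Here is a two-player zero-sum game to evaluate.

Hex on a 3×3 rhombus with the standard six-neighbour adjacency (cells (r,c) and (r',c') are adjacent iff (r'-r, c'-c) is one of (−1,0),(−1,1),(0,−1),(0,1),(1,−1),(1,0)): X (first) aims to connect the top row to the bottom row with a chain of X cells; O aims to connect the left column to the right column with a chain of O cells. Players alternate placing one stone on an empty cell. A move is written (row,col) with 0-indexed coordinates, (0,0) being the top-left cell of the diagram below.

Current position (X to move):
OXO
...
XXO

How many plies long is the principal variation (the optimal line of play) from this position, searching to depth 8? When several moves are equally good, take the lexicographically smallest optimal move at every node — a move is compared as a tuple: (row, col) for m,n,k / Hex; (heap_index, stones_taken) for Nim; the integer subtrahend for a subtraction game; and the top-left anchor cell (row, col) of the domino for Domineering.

[OXO/.../XXO] X move#1: (1,0):+1/OXO/X../XXO*, (1,1):+1/OXO/.X./XXO, (1,2):+1/OXO/..X/XXO
[OXO/X../XXO] end (terminal -1, O#2); searched OXO/.../XXO to 8

PV length from [OXO/.../XXO]: 1 ply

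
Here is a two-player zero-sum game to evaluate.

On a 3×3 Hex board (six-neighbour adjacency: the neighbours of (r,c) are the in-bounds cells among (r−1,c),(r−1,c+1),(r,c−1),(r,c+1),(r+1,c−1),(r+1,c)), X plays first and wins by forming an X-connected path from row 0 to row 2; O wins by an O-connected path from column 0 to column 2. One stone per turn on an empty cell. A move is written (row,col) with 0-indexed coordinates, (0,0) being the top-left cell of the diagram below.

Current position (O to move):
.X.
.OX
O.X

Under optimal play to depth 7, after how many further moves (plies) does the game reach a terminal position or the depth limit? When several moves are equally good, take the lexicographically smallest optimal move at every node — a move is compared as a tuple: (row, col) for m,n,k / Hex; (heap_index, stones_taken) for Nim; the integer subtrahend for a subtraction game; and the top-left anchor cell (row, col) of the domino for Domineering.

PV length from [.X./.OX/O.X]: 1 ply

ply 1, O at .X./.OX/O.X | (0,0)=-1→OX./.OX/O.X; (0,2)=+1→.XO/.OX/O.X*; (1,0)=-1→.X./OOX/O.X; (2,1)=-1→.X./.OX/OOX
ply 2: .XO/.OX/O.X is terminal -1 (X); from .X./.OX/O.X depth 7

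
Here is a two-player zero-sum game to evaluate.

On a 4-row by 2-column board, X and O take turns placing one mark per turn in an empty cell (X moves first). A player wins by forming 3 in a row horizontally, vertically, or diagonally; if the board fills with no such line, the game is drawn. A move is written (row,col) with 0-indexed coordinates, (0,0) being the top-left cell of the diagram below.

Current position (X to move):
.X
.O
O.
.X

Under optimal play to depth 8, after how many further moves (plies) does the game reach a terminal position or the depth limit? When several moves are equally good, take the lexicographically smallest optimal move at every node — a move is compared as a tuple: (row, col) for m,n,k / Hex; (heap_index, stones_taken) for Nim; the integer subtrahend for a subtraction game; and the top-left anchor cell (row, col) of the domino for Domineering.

ply 1, X at .X/.O/O./.X | (0,0)=+0→XX/.O/O./.X*; (1,0)=+0→.X/XO/O./.X; (2,1)=-1→.X/.O/OX/.X; (3,0)=+0→.X/.O/O./XX
ply 2, O at XX/.O/O./.X | (1,0)=+0→XX/OO/O./.X*; (2,1)=+0→XX/.O/OO/.X; (3,0)=+0→XX/.O/O./OX
ply 3, X at XX/OO/O./.X | (2,1)=-1→XX/OO/OX/.X; (3,0)=+0→XX/OO/O./XX*
ply 4, O at XX/OO/O./XX | (2,1)=+0→XX/OO/OO/XX*
ply 5: XX/OO/OO/XX is terminal +0 (X); from .X/.O/O./.X depth 8

PV length from [.X/.O/O./.X]: 4 plies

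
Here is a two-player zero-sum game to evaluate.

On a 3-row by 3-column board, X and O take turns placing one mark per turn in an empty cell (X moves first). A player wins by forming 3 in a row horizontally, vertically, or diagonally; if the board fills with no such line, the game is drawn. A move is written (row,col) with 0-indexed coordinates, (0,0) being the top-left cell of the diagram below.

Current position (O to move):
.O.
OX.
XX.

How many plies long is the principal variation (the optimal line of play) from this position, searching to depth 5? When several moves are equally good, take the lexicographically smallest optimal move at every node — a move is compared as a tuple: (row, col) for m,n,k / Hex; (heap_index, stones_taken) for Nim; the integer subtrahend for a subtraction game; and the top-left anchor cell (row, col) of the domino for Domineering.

p1 O@[.O./OX./XX.]: (0,0)[OO./OX./XX.]-1* (0,2)[.OO/OX./XX.]-1 (1,2)[.O./OXO/XX.]-1 (2,2)[.O./OX./XXO]-1
p2 X@[OO./OX./XX.]: (0,2)[OOX/OX./XX.]+1* (1,2)[OO./OXX/XX.]-1 (2,2)[OO./OX./XXX]+1
p3 O@[OOX/OX./XX.] terminal -1; root [.O./OX./XX.] d5

PV length from [.O./OX./XX.]: 2 plies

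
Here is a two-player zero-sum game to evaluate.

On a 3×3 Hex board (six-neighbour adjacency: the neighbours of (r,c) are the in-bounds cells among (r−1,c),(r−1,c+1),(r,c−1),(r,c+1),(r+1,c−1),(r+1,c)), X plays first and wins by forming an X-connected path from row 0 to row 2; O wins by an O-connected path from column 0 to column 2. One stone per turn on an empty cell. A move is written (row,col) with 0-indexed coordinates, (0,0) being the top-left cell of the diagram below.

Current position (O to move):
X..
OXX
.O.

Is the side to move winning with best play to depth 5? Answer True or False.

[X../OXX/.O.] O move#1: (0,1):-1/XO./OXX/.O.*, (0,2):-1/X.O/OXX/.O., (2,0):-1/X../OXX/OO., (2,2):-1/X../OXX/.OO
[XO./OXX/.O.] X move#2: (0,2):+1/XOX/OXX/.O.*, (2,0):-1/XO./OXX/XO., (2,2):-1/XO./OXX/.OX
[XOX/OXX/.O.] O move#3: (2,0):-1/XOX/OXX/OO.*, (2,2):-1/XOX/OXX/.OO
[XOX/OXX/OO.] X move#4: (2,2):+1/XOX/OXX/OOX*
[XOX/OXX/OOX] end (terminal -1, O#5); searched X../OXX/.O. to 5

O winning at [X../OXX/.O.]: False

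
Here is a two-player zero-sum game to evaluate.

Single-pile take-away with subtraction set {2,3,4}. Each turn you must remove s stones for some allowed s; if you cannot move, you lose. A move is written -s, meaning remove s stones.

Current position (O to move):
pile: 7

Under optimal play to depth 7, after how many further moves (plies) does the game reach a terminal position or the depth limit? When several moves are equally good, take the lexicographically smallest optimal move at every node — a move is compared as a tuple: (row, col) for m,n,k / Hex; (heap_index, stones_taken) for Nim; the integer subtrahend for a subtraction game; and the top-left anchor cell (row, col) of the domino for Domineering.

PV length from [7]: 2 plies

p1 O@[7]: -2[5]-1* -3[4]-1 -4[3]-1
p2 X@[5]: -2[3]-1 -3[2]-1 -4[1]+1*
p3 O@[1] terminal -1; root [7] d7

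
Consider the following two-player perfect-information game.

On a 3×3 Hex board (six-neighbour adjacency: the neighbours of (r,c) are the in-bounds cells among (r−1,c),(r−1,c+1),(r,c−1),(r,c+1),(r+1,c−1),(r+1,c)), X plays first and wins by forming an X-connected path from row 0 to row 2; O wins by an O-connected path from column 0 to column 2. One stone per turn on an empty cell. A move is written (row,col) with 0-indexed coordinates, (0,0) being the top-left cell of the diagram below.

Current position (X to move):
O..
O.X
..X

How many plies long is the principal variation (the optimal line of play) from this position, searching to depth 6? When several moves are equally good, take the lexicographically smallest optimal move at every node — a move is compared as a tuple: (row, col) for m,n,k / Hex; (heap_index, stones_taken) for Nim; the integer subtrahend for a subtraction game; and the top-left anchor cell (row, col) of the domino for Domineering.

p1 X@[O../O.X/..X]: (0,1)[OX./O.X/..X]+1* (0,2)[O.X/O.X/..X]+1 (1,1)[O../OXX/..X]+1 (2,0)[O../O.X/X.X]-1 (2,1)[O../O.X/.XX]-1
p2 O@[OX./O.X/..X]: (0,2)[OXO/O.X/..X]-1* (1,1)[OX./OOX/..X]-1 (2,0)[OX./O.X/O.X]-1 (2,1)[OX./O.X/.OX]-1
p3 X@[OXO/O.X/..X]: (1,1)[OXO/OXX/..X]+1* (2,0)[OXO/O.X/X.X]-1 (2,1)[OXO/O.X/.XX]-1
p4 O@[OXO/OXX/..X] terminal -1; root [O../O.X/..X] d6

PV length from [O../O.X/..X]: 3 plies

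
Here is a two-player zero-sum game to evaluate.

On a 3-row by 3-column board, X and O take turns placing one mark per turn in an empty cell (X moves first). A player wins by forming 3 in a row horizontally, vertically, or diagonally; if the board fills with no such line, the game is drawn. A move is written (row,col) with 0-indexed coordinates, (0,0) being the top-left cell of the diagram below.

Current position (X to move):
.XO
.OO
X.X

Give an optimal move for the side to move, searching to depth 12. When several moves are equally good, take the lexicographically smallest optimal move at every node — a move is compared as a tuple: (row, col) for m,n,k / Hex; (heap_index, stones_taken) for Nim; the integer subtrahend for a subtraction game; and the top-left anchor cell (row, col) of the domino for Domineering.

p1 X@[.XO/.OO/X.X]: (0,0)[XXO/.OO/X.X]-1 (1,0)[.XO/XOO/X.X]+1* (2,1)[.XO/.OO/XXX]+1
p2 O@[.XO/XOO/X.X]: (0,0)[OXO/XOO/X.X]-1* (2,1)[.XO/XOO/XOX]-1
p3 X@[OXO/XOO/X.X]: (2,1)[OXO/XOO/XXX]+1*
p4 O@[OXO/XOO/XXX] terminal -1; root [.XO/.OO/X.X] d12

X's best at [.XO/.OO/X.X]: (1,0)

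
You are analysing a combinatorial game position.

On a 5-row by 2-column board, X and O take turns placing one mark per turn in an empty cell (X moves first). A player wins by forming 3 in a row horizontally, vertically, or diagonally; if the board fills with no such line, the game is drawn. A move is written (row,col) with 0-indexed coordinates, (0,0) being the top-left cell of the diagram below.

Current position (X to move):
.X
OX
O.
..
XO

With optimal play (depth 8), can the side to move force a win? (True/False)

ply 1, X at .X/OX/O./../XO | (0,0)=-1→XX/OX/O./../XO; (2,1)=+1→.X/OX/OX/../XO*; (3,0)=-1→.X/OX/O./X./XO; (3,1)=-1→.X/OX/O./.X/XO
ply 2: .X/OX/OX/../XO is terminal -1 (O); from .X/OX/O./../XO depth 8

X winning at [.X/OX/O./../XO]: True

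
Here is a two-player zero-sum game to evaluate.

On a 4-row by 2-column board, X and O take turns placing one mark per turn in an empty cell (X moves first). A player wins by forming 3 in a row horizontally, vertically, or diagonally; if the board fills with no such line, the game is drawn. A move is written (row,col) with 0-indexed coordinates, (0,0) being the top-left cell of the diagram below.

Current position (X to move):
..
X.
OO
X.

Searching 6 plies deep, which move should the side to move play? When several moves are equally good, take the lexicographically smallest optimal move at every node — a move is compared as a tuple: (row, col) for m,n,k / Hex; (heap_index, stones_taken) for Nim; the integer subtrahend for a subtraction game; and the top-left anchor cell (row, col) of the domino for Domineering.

X's best at [../X./OO/X.]: (0,1)

p1 X@[../X./OO/X.]: (0,0)[X./X./OO/X.]-1 (0,1)[.X/X./OO/X.]+0* (1,1)[../XX/OO/X.]+0 (3,1)[../X./OO/XX]+0
p2 O@[.X/X./OO/X.]: (0,0)[OX/X./OO/X.]+0* (1,1)[.X/XO/OO/X.]+0 (3,1)[.X/X./OO/XO]+0
p3 X@[OX/X./OO/X.]: (1,1)[OX/XX/OO/X.]+0* (3,1)[OX/X./OO/XX]+0
p4 O@[OX/XX/OO/X.]: (3,1)[OX/XX/OO/XO]+0*
p5 X@[OX/XX/OO/XO] terminal +0; root [../X./OO/X.] d6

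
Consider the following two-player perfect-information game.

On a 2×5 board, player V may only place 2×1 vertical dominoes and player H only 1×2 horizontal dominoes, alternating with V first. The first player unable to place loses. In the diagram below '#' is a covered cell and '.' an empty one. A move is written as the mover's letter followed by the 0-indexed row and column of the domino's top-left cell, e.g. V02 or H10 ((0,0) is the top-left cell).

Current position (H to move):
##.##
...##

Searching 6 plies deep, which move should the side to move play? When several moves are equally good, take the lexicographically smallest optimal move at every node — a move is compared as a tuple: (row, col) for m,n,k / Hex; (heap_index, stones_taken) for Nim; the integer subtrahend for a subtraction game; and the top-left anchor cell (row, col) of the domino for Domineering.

p1 H@[##.##/...##]: H10[##.##/##.##]-1 H11[##.##/.####]+1*
p2 V@[##.##/.####] terminal -1; root [##.##/...##] d6

H's best at [##.##/...##]: H11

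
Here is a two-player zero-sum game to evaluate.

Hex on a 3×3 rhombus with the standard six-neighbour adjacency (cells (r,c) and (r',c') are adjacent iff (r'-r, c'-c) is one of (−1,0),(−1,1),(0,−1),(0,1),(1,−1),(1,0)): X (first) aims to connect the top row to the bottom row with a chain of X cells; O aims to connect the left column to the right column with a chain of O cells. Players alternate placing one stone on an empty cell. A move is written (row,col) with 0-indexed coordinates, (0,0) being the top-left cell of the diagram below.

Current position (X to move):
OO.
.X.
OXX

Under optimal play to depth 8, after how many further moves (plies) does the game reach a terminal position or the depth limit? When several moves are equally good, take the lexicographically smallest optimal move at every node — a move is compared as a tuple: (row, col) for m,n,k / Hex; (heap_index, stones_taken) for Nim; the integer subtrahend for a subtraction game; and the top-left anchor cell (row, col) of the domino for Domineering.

PV length from [OO./.X./OXX]: 1 ply

p1 X@[OO./.X./OXX]: (0,2)[OOX/.X./OXX]+1* (1,0)[OO./XX./OXX]-1 (1,2)[OO./.XX/OXX]-1
p2 O@[OOX/.X./OXX] terminal -1; root [OO./.X./OXX] d8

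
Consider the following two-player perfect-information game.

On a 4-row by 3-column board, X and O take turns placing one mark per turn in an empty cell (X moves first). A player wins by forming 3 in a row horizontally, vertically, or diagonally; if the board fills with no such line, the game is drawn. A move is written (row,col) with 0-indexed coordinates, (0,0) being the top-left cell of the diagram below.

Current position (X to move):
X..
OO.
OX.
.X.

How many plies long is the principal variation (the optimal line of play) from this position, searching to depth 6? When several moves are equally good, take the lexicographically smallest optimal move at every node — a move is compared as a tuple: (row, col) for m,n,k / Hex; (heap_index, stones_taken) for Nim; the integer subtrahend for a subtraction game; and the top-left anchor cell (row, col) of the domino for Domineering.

p1 X@[X../OO./OX./.X.]: (0,1)[XX./OO./OX./.X.]-1* (0,2)[X.X/OO./OX./.X.]-1 (1,2)[X../OOX/OX./.X.]-1 (2,2)[X../OO./OXX/.X.]-1 (3,0)[X../OO./OX./XX.]-1 (3,2)[X../OO./OX./.XX]-1
p2 O@[XX./OO./OX./.X.]: (0,2)[XXO/OO./OX./.X.]+1* (1,2)[XX./OOO/OX./.X.]+1 (2,2)[XX./OO./OXO/.X.]-1 (3,0)[XX./OO./OX./OX.]+1 (3,2)[XX./OO./OX./.XO]-1
p3 X@[XXO/OO./OX./.X.] terminal -1; root [X../OO./OX./.X.] d6

PV length from [X../OO./OX./.X.]: 2 plies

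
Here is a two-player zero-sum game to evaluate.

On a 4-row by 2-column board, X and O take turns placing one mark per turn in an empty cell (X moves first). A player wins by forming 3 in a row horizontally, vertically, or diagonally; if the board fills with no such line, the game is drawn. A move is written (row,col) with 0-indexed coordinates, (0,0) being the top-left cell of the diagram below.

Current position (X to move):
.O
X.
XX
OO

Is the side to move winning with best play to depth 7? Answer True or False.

p1 X@[.O/X./XX/OO]: (0,0)[XO/X./XX/OO]+1* (1,1)[.O/XX/XX/OO]+0
p2 O@[XO/X./XX/OO] terminal -1; root [.O/X./XX/OO] d7

X winning at [.O/X./XX/OO]: True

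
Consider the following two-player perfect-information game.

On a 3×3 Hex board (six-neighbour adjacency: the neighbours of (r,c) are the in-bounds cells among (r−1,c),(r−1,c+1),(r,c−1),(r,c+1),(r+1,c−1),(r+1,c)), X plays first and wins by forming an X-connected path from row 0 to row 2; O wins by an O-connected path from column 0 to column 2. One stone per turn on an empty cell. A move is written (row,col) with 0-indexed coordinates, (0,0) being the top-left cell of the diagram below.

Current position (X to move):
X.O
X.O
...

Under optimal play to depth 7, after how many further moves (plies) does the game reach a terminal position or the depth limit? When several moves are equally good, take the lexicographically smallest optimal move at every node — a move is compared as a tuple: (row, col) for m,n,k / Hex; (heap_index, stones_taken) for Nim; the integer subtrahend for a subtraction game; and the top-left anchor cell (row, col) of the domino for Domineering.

[X.O/X.O/...] X move#1: (0,1):-1/XXO/X.O/..., (1,1):+1/X.O/XXO/...*, (2,0):+1/X.O/X.O/X.., (2,1):+1/X.O/X.O/.X., (2,2):-1/X.O/X.O/..X
[X.O/XXO/...] O move#2: (0,1):-1/XOO/XXO/...*, (2,0):-1/X.O/XXO/O.., (2,1):-1/X.O/XXO/.O., (2,2):-1/X.O/XXO/..O
[XOO/XXO/...] X move#3: (2,0):+1/XOO/XXO/X..*, (2,1):+1/XOO/XXO/.X., (2,2):+1/XOO/XXO/..X
[XOO/XXO/X..] end (terminal -1, O#4); searched X.O/X.O/... to 7

PV length from [X.O/X.O/...]: 3 plies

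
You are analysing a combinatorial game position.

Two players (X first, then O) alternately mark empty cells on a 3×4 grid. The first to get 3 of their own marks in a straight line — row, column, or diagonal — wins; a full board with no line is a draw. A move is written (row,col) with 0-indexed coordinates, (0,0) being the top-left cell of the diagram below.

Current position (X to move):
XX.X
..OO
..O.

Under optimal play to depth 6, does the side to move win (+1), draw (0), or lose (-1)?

value(XX.X/..OO/..O., X) = +1

p1 X@[XX.X/..OO/..O.]: (0,2)[XXXX/..OO/..O.]+1* (1,0)[XX.X/X.OO/..O.]-1 (1,1)[XX.X/.XOO/..O.]-1 (2,0)[XX.X/..OO/X.O.]-1 (2,1)[XX.X/..OO/.XO.]-1 (2,3)[XX.X/..OO/..OX]-1
p2 O@[XXXX/..OO/..O.] terminal -1; root [XX.X/..OO/..O.] d6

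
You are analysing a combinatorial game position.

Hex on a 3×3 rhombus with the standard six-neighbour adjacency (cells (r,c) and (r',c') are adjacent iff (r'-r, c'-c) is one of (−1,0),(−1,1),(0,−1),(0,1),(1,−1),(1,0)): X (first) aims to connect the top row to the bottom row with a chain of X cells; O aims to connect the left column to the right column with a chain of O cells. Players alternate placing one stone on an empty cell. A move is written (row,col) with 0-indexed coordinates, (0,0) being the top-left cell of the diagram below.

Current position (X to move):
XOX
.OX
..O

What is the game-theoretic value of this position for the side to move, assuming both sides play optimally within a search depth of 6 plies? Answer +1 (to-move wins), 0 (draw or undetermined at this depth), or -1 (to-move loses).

[XOX/.OX/..O] X move#1: (1,0):+1/XOX/XOX/..O*, (2,0):+1/XOX/.OX/X.O, (2,1):+1/XOX/.OX/.XO
[XOX/XOX/..O] O move#2: (2,0):-1/XOX/XOX/O.O*, (2,1):-1/XOX/XOX/.OO
[XOX/XOX/O.O] X move#3: (2,1):+1/XOX/XOX/OXO*
[XOX/XOX/OXO] end (terminal -1, O#4); searched XOX/.OX/..O to 6

value(XOX/.OX/..O, X) = +1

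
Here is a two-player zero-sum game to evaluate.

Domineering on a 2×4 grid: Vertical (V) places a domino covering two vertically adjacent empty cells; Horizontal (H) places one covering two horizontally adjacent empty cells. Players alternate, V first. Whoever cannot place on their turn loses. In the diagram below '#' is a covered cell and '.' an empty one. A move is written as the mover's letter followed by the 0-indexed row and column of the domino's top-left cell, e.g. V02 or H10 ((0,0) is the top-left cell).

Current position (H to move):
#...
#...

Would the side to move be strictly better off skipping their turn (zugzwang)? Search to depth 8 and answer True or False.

p1 H@[#.../#...]: H01[###./#...]+1* H02[#.##/#...]+1 H11[#.../###.]+1 H12[#.../#.##]+1
p2 V@[###./#...]: V03[####/#..#]-1*
p3 H@[####/#..#]: H11[####/####]+1*
p4 V@[####/####] terminal -1; root [#.../#...] d8
suppose H passes — search the same position with V to move:
pass> p1 V@[#.../#...]: V01[##../##..]-1 V02[#.#./#.#.]+1* V03[#..#/#..#]-1
pass> p2 H@[#.#./#.#.] terminal -1; root [#.../#...] d8
for H: play +1, pass -1

zugzwang(#.../#..., H) = False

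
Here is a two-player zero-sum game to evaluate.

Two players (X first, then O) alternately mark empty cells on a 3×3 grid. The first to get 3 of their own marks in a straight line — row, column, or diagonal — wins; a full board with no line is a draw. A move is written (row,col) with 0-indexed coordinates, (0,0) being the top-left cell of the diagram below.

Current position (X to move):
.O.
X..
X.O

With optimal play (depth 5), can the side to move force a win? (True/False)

[.O./X../X.O] X move#1: (0,0):+1/XO./X../X.O*, (0,2):+1/.OX/X../X.O, (1,1):+1/.O./XX./X.O, (1,2):+1/.O./X.X/X.O, (2,1):-1/.O./X../XXO
[XO./X../X.O] end (terminal -1, O#2); searched .O./X../X.O to 5

X winning at [.O./X../X.O]: True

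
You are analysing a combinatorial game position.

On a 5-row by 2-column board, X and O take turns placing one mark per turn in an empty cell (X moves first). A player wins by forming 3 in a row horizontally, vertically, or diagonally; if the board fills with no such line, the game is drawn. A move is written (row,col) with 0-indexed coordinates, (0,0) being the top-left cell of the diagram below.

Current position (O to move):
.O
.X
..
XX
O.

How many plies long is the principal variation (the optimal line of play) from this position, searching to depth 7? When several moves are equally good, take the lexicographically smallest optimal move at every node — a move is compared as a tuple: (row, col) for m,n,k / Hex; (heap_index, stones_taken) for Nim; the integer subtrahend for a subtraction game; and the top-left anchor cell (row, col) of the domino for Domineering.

PV length from [.O/.X/../XX/O.]: 5 plies

ply 1, O at .O/.X/../XX/O. | (0,0)=-1→OO/.X/../XX/O.; (1,0)=-1→.O/OX/../XX/O.; (2,0)=-1→.O/.X/O./XX/O.; (2,1)=+0→.O/.X/.O/XX/O.*; (4,1)=-1→.O/.X/../XX/OO
ply 2, X at .O/.X/.O/XX/O. | (0,0)=+0→XO/.X/.O/XX/O.*; (1,0)=+0→.O/XX/.O/XX/O.; (2,0)=+0→.O/.X/XO/XX/O.; (4,1)=+0→.O/.X/.O/XX/OX
ply 3, O at XO/.X/.O/XX/O. | (1,0)=+0→XO/OX/.O/XX/O.*; (2,0)=+0→XO/.X/OO/XX/O.; (4,1)=+0→XO/.X/.O/XX/OO
ply 4, X at XO/OX/.O/XX/O. | (2,0)=+0→XO/OX/XO/XX/O.*; (4,1)=+0→XO/OX/.O/XX/OX
ply 5, O at XO/OX/XO/XX/O. | (4,1)=+0→XO/OX/XO/XX/OO*
ply 6: XO/OX/XO/XX/OO is terminal +0 (X); from .O/.X/../XX/O. depth 7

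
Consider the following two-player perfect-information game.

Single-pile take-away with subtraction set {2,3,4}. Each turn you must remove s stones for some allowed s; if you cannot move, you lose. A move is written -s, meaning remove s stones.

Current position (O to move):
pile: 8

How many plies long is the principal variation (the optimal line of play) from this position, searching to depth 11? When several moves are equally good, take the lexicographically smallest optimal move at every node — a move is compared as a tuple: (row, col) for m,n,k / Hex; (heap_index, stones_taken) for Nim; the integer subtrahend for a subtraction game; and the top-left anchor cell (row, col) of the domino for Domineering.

ply 1, O at 8 | -2=+1→6*; -3=-1→5; -4=-1→4
ply 2, X at 6 | -2=-1→4*; -3=-1→3; -4=-1→2
ply 3, O at 4 | -2=-1→2; -3=+1→1*; -4=+1→0
ply 4: 1 is terminal -1 (X); from 8 depth 11

PV length from [8]: 3 plies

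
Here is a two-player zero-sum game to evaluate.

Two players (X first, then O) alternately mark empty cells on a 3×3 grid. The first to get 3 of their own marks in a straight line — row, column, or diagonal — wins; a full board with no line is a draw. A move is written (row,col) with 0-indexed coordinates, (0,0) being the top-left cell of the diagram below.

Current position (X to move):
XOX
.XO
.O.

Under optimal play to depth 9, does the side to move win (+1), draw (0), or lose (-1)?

value(XOX/.XO/.O., X) = +1

p1 X@[XOX/.XO/.O.]: (1,0)[XOX/XXO/.O.]+1* (2,0)[XOX/.XO/XO.]+1 (2,2)[XOX/.XO/.OX]+1
p2 O@[XOX/XXO/.O.]: (2,0)[XOX/XXO/OO.]-1* (2,2)[XOX/XXO/.OO]-1
p3 X@[XOX/XXO/OO.]: (2,2)[XOX/XXO/OOX]+1*
p4 O@[XOX/XXO/OOX] terminal -1; root [XOX/.XO/.O.] d9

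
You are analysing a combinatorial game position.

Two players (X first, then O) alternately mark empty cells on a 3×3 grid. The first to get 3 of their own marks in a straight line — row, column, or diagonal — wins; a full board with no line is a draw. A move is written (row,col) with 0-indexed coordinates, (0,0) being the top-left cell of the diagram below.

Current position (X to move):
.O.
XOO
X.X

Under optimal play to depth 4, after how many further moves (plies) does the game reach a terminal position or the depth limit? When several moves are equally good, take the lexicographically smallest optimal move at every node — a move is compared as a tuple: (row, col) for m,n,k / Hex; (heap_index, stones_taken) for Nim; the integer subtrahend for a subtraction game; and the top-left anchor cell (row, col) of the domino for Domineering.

PV length from [.O./XOO/X.X]: 1 ply

ply 1, X at .O./XOO/X.X | (0,0)=+1→XO./XOO/X.X*; (0,2)=-1→.OX/XOO/X.X; (2,1)=+1→.O./XOO/XXX
ply 2: XO./XOO/X.X is terminal -1 (O); from .O./XOO/X.X depth 4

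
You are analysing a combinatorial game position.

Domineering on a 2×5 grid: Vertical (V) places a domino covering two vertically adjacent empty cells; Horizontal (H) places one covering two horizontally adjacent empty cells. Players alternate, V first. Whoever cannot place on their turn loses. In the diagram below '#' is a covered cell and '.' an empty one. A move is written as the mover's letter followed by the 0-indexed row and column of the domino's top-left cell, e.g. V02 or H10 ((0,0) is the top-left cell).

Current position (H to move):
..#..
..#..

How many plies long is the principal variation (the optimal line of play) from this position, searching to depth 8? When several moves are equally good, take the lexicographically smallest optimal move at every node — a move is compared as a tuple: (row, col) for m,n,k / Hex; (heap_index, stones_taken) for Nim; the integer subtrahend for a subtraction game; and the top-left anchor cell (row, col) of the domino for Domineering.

[..#../..#..] H move#1: H00:-1/###../..#..*, H03:-1/..###/..#.., H10:-1/..#../###.., H13:-1/..#../..###
[###../..#..] V move#2: V03:+1/####./..##.*, V04:+1/###.#/..#.#
[####./..##.] H move#3: H10:-1/####./####.*
[####./####.] V move#4: V04:+1/#####/#####*
[#####/#####] end (terminal -1, H#5); searched ..#../..#.. to 8

PV length from [..#../..#..]: 4 plies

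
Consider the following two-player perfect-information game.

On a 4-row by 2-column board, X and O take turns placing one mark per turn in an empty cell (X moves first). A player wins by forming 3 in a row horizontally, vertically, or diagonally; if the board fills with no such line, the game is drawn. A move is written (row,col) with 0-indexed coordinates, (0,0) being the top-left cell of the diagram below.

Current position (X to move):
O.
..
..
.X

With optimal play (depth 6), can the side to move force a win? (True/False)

X winning at [O./../../.X]: False

ply 1, X at O./../../.X | (0,1)=+0→OX/../../.X*; (1,0)=+0→O./X./../.X; (1,1)=+0→O./.X/../.X; (2,0)=+0→O./../X./.X; (2,1)=+0→O./../.X/.X; (3,0)=+0→O./../../XX
ply 2, O at OX/../../.X | (1,0)=+0→OX/O./../.X*; (1,1)=+0→OX/.O/../.X; (2,0)=+0→OX/../O./.X; (2,1)=+0→OX/../.O/.X; (3,0)=+0→OX/../../OX
ply 3, X at OX/O./../.X | (1,1)=-1→OX/OX/../.X; (2,0)=+0→OX/O./X./.X*; (2,1)=-1→OX/O./.X/.X; (3,0)=-1→OX/O./../XX
ply 4, O at OX/O./X./.X | (1,1)=+0→OX/OO/X./.X*; (2,1)=+0→OX/O./XO/.X; (3,0)=+0→OX/O./X./OX
ply 5, X at OX/OO/X./.X | (2,1)=+0→OX/OO/XX/.X*; (3,0)=+0→OX/OO/X./XX
ply 6, O at OX/OO/XX/.X | (3,0)=+0→OX/OO/XX/OX*
ply 7: OX/OO/XX/OX is terminal +0 (X); from O./../../.X depth 6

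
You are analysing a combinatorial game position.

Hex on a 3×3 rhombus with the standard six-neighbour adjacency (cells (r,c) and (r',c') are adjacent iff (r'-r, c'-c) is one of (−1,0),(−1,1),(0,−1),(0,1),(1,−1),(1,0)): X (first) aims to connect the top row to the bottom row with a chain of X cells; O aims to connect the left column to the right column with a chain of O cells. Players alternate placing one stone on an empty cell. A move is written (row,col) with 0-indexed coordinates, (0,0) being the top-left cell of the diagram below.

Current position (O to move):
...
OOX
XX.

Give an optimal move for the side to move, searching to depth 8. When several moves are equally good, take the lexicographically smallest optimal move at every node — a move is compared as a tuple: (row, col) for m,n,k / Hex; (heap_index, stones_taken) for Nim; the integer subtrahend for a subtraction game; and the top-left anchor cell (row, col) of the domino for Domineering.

p1 O@[.../OOX/XX.]: (0,0)[O../OOX/XX.]-1 (0,1)[.O./OOX/XX.]-1 (0,2)[..O/OOX/XX.]+1* (2,2)[.../OOX/XXO]-1
p2 X@[..O/OOX/XX.] terminal -1; root [.../OOX/XX.] d8

O's best at [.../OOX/XX.]: (0,2)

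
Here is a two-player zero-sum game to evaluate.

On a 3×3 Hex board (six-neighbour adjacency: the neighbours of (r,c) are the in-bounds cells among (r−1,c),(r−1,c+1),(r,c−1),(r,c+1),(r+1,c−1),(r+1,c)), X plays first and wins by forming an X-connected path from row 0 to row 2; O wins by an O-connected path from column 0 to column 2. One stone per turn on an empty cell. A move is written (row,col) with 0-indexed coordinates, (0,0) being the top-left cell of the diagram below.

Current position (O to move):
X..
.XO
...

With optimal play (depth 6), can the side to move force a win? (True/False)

p1 O@[X../.XO/...]: (0,1)[XO./.XO/...]-1* (0,2)[X.O/.XO/...]-1 (1,0)[X../OXO/...]-1 (2,0)[X../.XO/O..]-1 (2,1)[X../.XO/.O.]-1 (2,2)[X../.XO/..O]-1
p2 X@[XO./.XO/...]: (0,2)[XOX/.XO/...]+1* (1,0)[XO./XXO/...]+1 (2,0)[XO./.XO/X..]+1 (2,1)[XO./.XO/.X.]+1 (2,2)[XO./.XO/..X]+1
p3 O@[XOX/.XO/...]: (1,0)[XOX/OXO/...]-1* (2,0)[XOX/.XO/O..]-1 (2,1)[XOX/.XO/.O.]-1 (2,2)[XOX/.XO/..O]-1
p4 X@[XOX/OXO/...]: (2,0)[XOX/OXO/X..]+1* (2,1)[XOX/OXO/.X.]+1 (2,2)[XOX/OXO/..X]+1
p5 O@[XOX/OXO/X..] terminal -1; root [X../.XO/...] d6

O winning at [X../.XO/...]: False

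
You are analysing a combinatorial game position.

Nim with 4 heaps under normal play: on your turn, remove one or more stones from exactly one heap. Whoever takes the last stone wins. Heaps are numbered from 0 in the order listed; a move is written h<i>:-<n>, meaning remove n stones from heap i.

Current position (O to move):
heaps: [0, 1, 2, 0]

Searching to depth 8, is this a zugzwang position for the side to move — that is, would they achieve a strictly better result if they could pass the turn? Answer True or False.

zugzwang((0,1,2,0), O) = False

p1 O@[(0,1,2,0)]: h1:-1[(0,0,2,0)]-1 h2:-1[(0,1,1,0)]+1* h2:-2[(0,1,0,0)]-1
p2 X@[(0,1,1,0)]: h1:-1[(0,0,1,0)]-1* h2:-1[(0,1,0,0)]-1
p3 O@[(0,0,1,0)]: h2:-1[(0,0,0,0)]+1*
p4 X@[(0,0,0,0)] terminal -1; root [(0,1,2,0)] d8
suppose O passes — search the same position with X to move:
pass> p1 X@[(0,1,2,0)]: h1:-1[(0,0,2,0)]-1 h2:-1[(0,1,1,0)]+1* h2:-2[(0,1,0,0)]-1
pass> p2 O@[(0,1,1,0)]: h1:-1[(0,0,1,0)]-1* h2:-1[(0,1,0,0)]-1
pass> p3 X@[(0,0,1,0)]: h2:-1[(0,0,0,0)]+1*
pass> p4 O@[(0,0,0,0)] terminal -1; root [(0,1,2,0)] d8
for O: play +1, pass -1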